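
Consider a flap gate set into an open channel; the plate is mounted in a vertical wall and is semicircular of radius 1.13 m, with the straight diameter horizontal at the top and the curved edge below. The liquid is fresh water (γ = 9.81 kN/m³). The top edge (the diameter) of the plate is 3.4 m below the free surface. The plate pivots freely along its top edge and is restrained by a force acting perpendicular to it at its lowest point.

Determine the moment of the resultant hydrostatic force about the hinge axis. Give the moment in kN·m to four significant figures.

γ = 9.81 kN/m³.
The centroid of a semicircle lies 4r/(3π) = 0.479587 m from the diameter, here below the top edge, so the centroid depth is h_c = 3.4 + 0.479587 = 3.87959 m.
A = πr²/2 = π × 1.13²/2 = 2.00575 m².
Resultant F = γ·h_c·A = 9.81 × 3.87959 × 2.00575 = 76.3364 kN.
I_c = (π/8 − 8/(9π))·r⁴ = 0.109757 × 1.13⁴ = 0.178956 m⁴.
Centre of pressure: y_p = y_c + I_c/(y_c·A) = 3.87959 + 0.178956/(3.87959 × 2.00575) = 3.87959 + 0.0229977 = 3.90259 m along the plane.
The resultant acts 0.479587 + 0.0229977 = 0.502585 m (along the plate) below the hinge at the top edge, so the moment about the hinge is M = F × 0.502585 = 76.3364 × 0.502585 = 38.3655 kN·m.

M ≈ 38.37 kN·m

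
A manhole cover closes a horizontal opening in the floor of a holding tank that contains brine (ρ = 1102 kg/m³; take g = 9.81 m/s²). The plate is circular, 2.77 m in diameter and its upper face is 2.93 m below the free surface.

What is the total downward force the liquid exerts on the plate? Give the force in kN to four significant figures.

γ = ρg = 1102 × 9.81 / 1000 = 10.81062 kN/m³.
The plate is horizontal, so pressure is uniform at p = γ·h = 10.81062 × 2.93 = 31.6751 kN/m².
A = π(1.385)² = 6.02628 m².
F = p·A = 31.6751 × 6.02628 = 190.883 kN.

F ≈ 190.9 kN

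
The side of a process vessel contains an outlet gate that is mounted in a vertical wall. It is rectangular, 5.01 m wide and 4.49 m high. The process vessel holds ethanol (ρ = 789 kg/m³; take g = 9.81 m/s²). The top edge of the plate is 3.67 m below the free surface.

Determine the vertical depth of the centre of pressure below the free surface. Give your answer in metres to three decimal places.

γ = ρg = 789 × 9.81 / 1000 = 7.74009 kN/m³.
The centroid lies 4.49/2 = 2.245 m below the top edge, so the centroid depth is h_c = 3.67 + 2.245 = 5.915 m.
A = 5.01 × 4.49 = 22.4949 m².
Resultant F = γ·h_c·A = 7.74009 × 5.915 × 22.4949 = 1029.88 kN.
I_c = b·h³/12 = 5.01 × 4.49³/12 = 37.7916 m⁴.
Centre of pressure: y_p = y_c + I_c/(y_c·A) = 5.915 + 37.7916/(5.915 × 22.4949) = 5.915 + 0.284025 = 6.19902 m along the plane.

h_p = 6.199 m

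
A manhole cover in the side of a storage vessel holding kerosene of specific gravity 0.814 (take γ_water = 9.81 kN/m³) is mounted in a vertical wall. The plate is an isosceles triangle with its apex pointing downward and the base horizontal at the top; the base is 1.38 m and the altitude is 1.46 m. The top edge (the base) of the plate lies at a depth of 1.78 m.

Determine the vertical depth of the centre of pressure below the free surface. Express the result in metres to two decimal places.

γ = 0.814 × 9.81 = 7.98534 kN/m³.
With the apex down, the centroid sits h/3 = 1.46/3 = 0.486667 m below the base (the top edge), so the centroid depth is h_c = 1.78 + 0.486667 = 2.26667 m.
A = ½ × 1.38 × 1.46 = 1.0074 m².
Resultant F = γ·h_c·A = 7.98534 × 2.26667 × 1.0074 = 18.2341 kN.
I_c = b·h³/36 = 1.38 × 1.46³/36 = 0.119299 m⁴.
Centre of pressure: y_p = y_c + I_c/(y_c·A) = 2.26667 + 0.119299/(2.26667 × 1.0074) = 2.26667 + 0.0522452 = 2.31892 m along the plane.

h_p = 2.32 m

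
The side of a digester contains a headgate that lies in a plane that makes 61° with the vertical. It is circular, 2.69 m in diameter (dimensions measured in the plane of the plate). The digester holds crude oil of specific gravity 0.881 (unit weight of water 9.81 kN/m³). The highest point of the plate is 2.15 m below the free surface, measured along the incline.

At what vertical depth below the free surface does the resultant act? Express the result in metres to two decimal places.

γ = 0.881 × 9.81 = 8.64261 kN/m³.
The plate makes 61° with the vertical, i.e. θ = 90° − 61° = 29° to the horizontal. Measuring y along the incline from the free-surface line, vertical depth h = y·sinθ with sinθ = 0.484810.
The centroid is at the centre, 1.345 m below the top of the plate, so y_c = 2.15 + 1.345 = 3.495 m and h_c = 3.495 × 0.484810 = 1.69441 m.
A = π(1.345)² = 5.68322 m².
Resultant F = γ·h_c·A = 8.64261 × 1.69441 × 5.68322 = 83.2258 kN.
I_c = πr⁴/4 = π × 1.345⁴/4 = 2.57027 m⁴.
Centre of pressure: y_p = y_c + I_c/(y_c·A) = 3.495 + 2.57027/(3.495 × 5.68322) = 3.495 + 0.129401 = 3.6244 m along the plane.
Vertically, h_p = y_p·sinθ = 3.6244 × 0.484810 = 1.75715 m.

h_p = 1.76 m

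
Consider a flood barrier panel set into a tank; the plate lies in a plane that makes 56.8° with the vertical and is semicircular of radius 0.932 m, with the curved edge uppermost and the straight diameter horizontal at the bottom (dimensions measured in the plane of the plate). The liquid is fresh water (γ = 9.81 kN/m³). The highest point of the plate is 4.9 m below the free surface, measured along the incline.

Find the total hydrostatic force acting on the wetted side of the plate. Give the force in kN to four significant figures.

γ = 9.81 kN/m³.
The plate makes 56.8° with the vertical, i.e. θ = 90° − 56.8° = 33.2° to the horizontal. Measuring y along the incline from the free-surface line, vertical depth h = y·sinθ with sinθ = 0.547563.
The centroid lies 4r/(3π) = 0.395553 m above the diameter, so r − 4r/(3π) = 0.932 − 0.395553 = 0.536447 m below the topmost point, so y_c = 4.9 + 0.536447 = 5.43645 m and h_c = 5.43645 × 0.547563 = 2.9768 m.
A = πr²/2 = π × 0.932²/2 = 1.36443 m².
Resultant F = γ·h_c·A = 9.81 × 2.9768 × 1.36443 = 39.8446 kN.

F ≈ 39.84 kN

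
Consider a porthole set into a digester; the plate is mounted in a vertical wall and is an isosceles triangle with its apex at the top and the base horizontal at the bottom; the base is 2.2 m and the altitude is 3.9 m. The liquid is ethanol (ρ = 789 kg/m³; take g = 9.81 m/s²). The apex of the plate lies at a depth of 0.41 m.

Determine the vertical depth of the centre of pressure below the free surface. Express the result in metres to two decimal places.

h_p = 3.29 m

γ = ρg = 789 × 9.81 / 1000 = 7.74009 kN/m³.
With the apex up, the centroid sits 2h/3 = 2 × 3.9/3 = 2.6 m below the apex, so the centroid depth is h_c = 0.41 + 2.6 = 3.01 m.
A = ½ × 2.2 × 3.9 = 4.29 m².
Resultant F = γ·h_c·A = 7.74009 × 3.01 × 4.29 = 99.947 kN.
I_c = b·h³/36 = 2.2 × 3.9³/36 = 3.62505 m⁴.
Centre of pressure: y_p = y_c + I_c/(y_c·A) = 3.01 + 3.62505/(3.01 × 4.29) = 3.01 + 0.280731 = 3.29073 m along the plane.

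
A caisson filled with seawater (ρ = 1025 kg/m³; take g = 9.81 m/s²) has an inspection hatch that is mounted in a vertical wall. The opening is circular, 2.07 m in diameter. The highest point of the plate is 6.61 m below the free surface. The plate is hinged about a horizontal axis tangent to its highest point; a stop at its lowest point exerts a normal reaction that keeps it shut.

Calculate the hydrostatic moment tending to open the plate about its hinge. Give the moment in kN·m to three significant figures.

M ≈ 277 kN·m

γ = ρg = 1025 × 9.81 / 1000 = 10.05525 kN/m³.
The centroid is at the centre, 1.035 m below the top of the plate, so the centroid depth is h_c = 6.61 + 1.035 = 7.645 m.
A = π(1.035)² = 3.36535 m².
Resultant F = γ·h_c·A = 10.05525 × 7.645 × 3.36535 = 258.702 kN.
I_c = πr⁴/4 = π × 1.035⁴/4 = 0.901262 m⁴.
Centre of pressure: y_p = y_c + I_c/(y_c·A) = 7.645 + 0.901262/(7.645 × 3.36535) = 7.645 + 0.0350303 = 7.68003 m along the plane.
The resultant acts 1.035 + 0.0350303 = 1.07003 m (along the plate) below the hinge at the top edge, so the moment about the hinge is M = F × 1.07003 = 258.702 × 1.07003 = 276.819 kN·m.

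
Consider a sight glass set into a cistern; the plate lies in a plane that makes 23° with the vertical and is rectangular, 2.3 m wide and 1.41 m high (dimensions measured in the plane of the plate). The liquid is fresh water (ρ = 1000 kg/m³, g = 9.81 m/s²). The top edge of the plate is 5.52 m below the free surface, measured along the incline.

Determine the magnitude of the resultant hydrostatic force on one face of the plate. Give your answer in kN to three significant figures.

F ≈ 182 kN

γ = ρg = 1000 × 9.81 = 9810 N/m³ = 9.81 kN/m³.
The plate makes 23° with the vertical, i.e. θ = 90° − 23° = 67° to the horizontal. Measuring y along the incline from the free-surface line, vertical depth h = y·sinθ with sinθ = 0.920505.
The centroid lies 1.41/2 = 0.705 m below the top edge, so y_c = 5.52 + 0.705 = 6.225 m and h_c = 6.225 × 0.920505 = 5.73014 m.
A = 2.3 × 1.41 = 3.243 m².
Resultant F = γ·h_c·A = 9.81 × 5.73014 × 3.243 = 182.298 kN.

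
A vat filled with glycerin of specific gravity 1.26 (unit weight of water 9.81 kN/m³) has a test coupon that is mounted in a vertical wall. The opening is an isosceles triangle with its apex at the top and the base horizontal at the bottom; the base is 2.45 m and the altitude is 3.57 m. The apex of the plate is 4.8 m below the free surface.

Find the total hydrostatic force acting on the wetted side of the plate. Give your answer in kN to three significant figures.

γ = 1.26 × 9.81 = 12.3606 kN/m³.
With the apex up, the centroid sits 2h/3 = 2 × 3.57/3 = 2.38 m below the apex, so the centroid depth is h_c = 4.8 + 2.38 = 7.18 m.
A = ½ × 2.45 × 3.57 = 4.37325 m².
Resultant F = γ·h_c·A = 12.3606 × 7.18 × 4.37325 = 388.122 kN.

F ≈ 388 kN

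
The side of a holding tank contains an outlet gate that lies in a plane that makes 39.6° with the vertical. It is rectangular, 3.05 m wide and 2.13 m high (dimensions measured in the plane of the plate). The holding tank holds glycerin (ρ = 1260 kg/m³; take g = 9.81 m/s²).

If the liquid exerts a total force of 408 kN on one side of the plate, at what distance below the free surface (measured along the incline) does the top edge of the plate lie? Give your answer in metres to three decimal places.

γ = ρg = 1260 × 9.81 / 1000 = 12.3606 kN/m³.
A = 3.05 × 2.13 = 6.4965 m².
From F = γ·h_c·A, the centroid depth is h_c = 408/(12.3606 × 6.4965) = 5.08091 m.
The plate makes 39.6° with the vertical, i.e. θ = 90° − 39.6° = 50.4° to the horizontal. Measuring y along the incline from the free-surface line, vertical depth h = y·sinθ with sinθ = 0.770513.
Along the incline, y_c = h_c/sinθ = 5.08091/0.770513 = 6.59419 m.
The centroid lies 2.13/2 = 1.065 m below the top edge, so the top edge sits at y_top = 6.59419 − 1.065 = 5.52919 m along the incline.

y_top ≈ 5.529 m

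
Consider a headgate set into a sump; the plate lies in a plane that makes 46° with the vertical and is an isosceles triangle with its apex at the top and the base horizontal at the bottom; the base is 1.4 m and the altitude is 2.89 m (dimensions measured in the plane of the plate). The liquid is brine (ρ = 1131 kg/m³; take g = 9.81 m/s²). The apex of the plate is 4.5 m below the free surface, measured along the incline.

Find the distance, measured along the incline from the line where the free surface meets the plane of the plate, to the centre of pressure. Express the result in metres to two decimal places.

y_p = 6.50 m

γ = ρg = 1131 × 9.81 / 1000 = 11.09511 kN/m³.
The plate makes 46° with the vertical, i.e. θ = 90° − 46° = 44° to the horizontal. Measuring y along the incline from the free-surface line, vertical depth h = y·sinθ with sinθ = 0.694658.
With the apex up, the centroid sits 2h/3 = 2 × 2.89/3 = 1.92667 m below the apex, so y_c = 4.5 + 1.92667 = 6.42667 m and h_c = 6.42667 × 0.694658 = 4.46434 m.
A = ½ × 1.4 × 2.89 = 2.023 m².
Resultant F = γ·h_c·A = 11.09511 × 4.46434 × 2.023 = 100.204 kN.
I_c = b·h³/36 = 1.4 × 2.89³/36 = 0.938683 m⁴.
Centre of pressure: y_p = y_c + I_c/(y_c·A) = 6.42667 + 0.938683/(6.42667 × 2.023) = 6.42667 + 0.0722 = 6.49887 m along the plane.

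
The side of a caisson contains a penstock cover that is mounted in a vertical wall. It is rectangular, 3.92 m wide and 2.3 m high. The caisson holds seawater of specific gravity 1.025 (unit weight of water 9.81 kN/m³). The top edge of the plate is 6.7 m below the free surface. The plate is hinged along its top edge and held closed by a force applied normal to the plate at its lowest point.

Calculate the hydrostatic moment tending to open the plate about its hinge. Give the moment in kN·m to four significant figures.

γ = 1.025 × 9.81 = 10.05525 kN/m³.
The centroid lies 2.3/2 = 1.15 m below the top edge, so the centroid depth is h_c = 6.7 + 1.15 = 7.85 m.
A = 3.92 × 2.3 = 9.016 m².
Resultant F = γ·h_c·A = 10.05525 × 7.85 × 9.016 = 711.666 kN.
I_c = b·h³/12 = 3.92 × 2.3³/12 = 3.97455 m⁴.
Centre of pressure: y_p = y_c + I_c/(y_c·A) = 7.85 + 3.97455/(7.85 × 9.016) = 7.85 + 0.0561571 = 7.90616 m along the plane.
The resultant acts 1.15 + 0.0561571 = 1.20616 m (along the plate) below the hinge at the top edge, so the moment about the hinge is M = F × 1.20616 = 711.666 × 1.20616 = 858.383 kN·m.

M ≈ 858.4 kN·m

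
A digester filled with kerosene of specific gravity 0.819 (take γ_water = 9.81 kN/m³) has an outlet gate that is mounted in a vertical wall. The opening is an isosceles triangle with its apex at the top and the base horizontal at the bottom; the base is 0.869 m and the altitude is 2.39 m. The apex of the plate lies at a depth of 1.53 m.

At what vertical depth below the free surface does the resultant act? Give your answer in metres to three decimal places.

h_p = 3.225 m

γ = 0.819 × 9.81 = 8.03439 kN/m³.
With the apex up, the centroid sits 2h/3 = 2 × 2.39/3 = 1.59333 m below the apex, so the centroid depth is h_c = 1.53 + 1.59333 = 3.12333 m.
A = ½ × 0.869 × 2.39 = 1.03846 m².
Resultant F = γ·h_c·A = 8.03439 × 3.12333 × 1.03846 = 26.0592 kN.
I_c = b·h³/36 = 0.869 × 2.39³/36 = 0.329542 m⁴.
Centre of pressure: y_p = y_c + I_c/(y_c·A) = 3.12333 + 0.329542/(3.12333 × 1.03846) = 3.12333 + 0.101602 = 3.22493 m along the plane.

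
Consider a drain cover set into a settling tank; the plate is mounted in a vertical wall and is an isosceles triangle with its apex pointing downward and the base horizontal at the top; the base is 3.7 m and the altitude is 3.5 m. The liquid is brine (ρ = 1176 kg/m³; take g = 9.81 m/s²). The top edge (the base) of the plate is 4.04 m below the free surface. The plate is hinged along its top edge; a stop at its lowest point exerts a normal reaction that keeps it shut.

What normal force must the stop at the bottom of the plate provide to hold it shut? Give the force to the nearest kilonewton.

γ = ρg = 1176 × 9.81 / 1000 = 11.53656 kN/m³.
With the apex down, the centroid sits h/3 = 3.5/3 = 1.16667 m below the base (the top edge), so the centroid depth is h_c = 4.04 + 1.16667 = 5.20667 m.
A = ½ × 3.7 × 3.5 = 6.475 m².
Resultant F = γ·h_c·A = 11.53656 × 5.20667 × 6.475 = 388.934 kN.
I_c = b·h³/36 = 3.7 × 3.5³/36 = 4.4066 m⁴.
Centre of pressure: y_p = y_c + I_c/(y_c·A) = 5.20667 + 4.4066/(5.20667 × 6.475) = 5.20667 + 0.130708 = 5.33738 m along the plane.
The resultant acts 1.16667 + 0.130708 = 1.29738 m (along the plate) below the hinge at the top edge, so the moment about the hinge is M = F × 1.29738 = 388.934 × 1.29738 = 504.595 kN·m.
A normal force at the bottom, 3.5 m from the hinge, must supply this moment: P = 504.595/3.5 = 144.17 kN.

P ≈ 144 kN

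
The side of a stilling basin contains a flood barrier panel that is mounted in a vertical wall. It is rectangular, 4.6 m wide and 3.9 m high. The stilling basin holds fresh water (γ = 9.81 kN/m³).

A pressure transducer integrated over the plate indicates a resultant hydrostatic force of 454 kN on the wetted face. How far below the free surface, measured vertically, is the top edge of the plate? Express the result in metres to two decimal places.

d_top ≈ 0.63 m

γ = 9.81 kN/m³.
A = 4.6 × 3.9 = 17.94 m².
From F = γ·h_c·A, the centroid depth is h_c = 454/(9.81 × 17.94) = 2.57967 m.
The centroid lies 3.9/2 = 1.95 m below the top edge, so the top edge sits at h_top = 2.57967 − 1.95 = 0.62967 m below the surface.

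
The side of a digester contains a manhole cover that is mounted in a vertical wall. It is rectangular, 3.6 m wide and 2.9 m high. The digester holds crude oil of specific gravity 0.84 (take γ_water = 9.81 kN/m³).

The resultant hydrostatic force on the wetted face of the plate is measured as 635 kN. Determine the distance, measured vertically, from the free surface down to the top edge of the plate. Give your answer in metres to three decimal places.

γ = 0.84 × 9.81 = 8.2404 kN/m³.
A = 3.6 × 2.9 = 10.44 m².
From F = γ·h_c·A, the centroid depth is h_c = 635/(8.2404 × 10.44) = 7.38117 m.
The centroid lies 2.9/2 = 1.45 m below the top edge, so the top edge sits at h_top = 7.38117 − 1.45 = 5.93117 m below the surface.

d_top ≈ 5.931 m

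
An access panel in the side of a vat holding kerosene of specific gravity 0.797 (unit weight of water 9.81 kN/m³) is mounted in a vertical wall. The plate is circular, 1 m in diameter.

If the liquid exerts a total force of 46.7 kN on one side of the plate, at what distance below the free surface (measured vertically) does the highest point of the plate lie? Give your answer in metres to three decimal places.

γ = 0.797 × 9.81 = 7.81857 kN/m³.
A = π(0.5)² = 0.785398 m².
From F = γ·h_c·A, the centroid depth is h_c = 46.7/(7.81857 × 0.785398) = 7.60501 m.
The centroid is at the centre, 0.5 m below the top of the plate, so the highest point sits at h_top = 7.60501 − 0.5 = 7.10501 m below the surface.

d_top ≈ 7.105 m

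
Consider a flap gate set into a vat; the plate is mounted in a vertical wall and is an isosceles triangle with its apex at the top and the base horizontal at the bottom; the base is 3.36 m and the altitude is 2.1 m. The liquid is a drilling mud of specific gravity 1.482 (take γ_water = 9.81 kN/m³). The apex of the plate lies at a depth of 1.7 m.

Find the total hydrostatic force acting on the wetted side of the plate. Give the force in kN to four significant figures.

γ = 1.482 × 9.81 = 14.53842 kN/m³.
With the apex up, the centroid sits 2h/3 = 2 × 2.1/3 = 1.4 m below the apex, so the centroid depth is h_c = 1.7 + 1.4 = 3.1 m.
A = ½ × 3.36 × 2.1 = 3.528 m².
Resultant F = γ·h_c·A = 14.53842 × 3.1 × 3.528 = 159.004 kN.

F ≈ 159.0 kN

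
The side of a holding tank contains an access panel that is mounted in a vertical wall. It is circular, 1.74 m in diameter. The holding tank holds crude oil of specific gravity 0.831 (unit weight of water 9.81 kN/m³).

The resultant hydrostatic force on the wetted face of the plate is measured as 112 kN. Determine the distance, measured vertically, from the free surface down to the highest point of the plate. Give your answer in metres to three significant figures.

γ = 0.831 × 9.81 = 8.15211 kN/m³.
A = π(0.87)² = 2.37787 m².
From F = γ·h_c·A, the centroid depth is h_c = 112/(8.15211 × 2.37787) = 5.77777 m.
The centroid is at the centre, 0.87 m below the top of the plate, so the highest point sits at h_top = 5.77777 − 0.87 = 4.90777 m below the surface.

d_top ≈ 4.91 m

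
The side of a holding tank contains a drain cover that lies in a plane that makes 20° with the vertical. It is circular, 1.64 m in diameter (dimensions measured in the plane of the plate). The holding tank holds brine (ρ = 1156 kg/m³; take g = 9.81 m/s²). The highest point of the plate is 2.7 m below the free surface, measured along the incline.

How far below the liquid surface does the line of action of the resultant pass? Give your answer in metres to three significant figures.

γ = ρg = 1156 × 9.81 / 1000 = 11.34036 kN/m³.
The plate makes 20° with the vertical, i.e. θ = 90° − 20° = 70° to the horizontal. Measuring y along the incline from the free-surface line, vertical depth h = y·sinθ with sinθ = 0.939693.
The centroid is at the centre, 0.82 m below the top of the plate, so y_c = 2.7 + 0.82 = 3.52 m and h_c = 3.52 × 0.939693 = 3.30772 m.
A = π(0.82)² = 2.11241 m².
Resultant F = γ·h_c·A = 11.34036 × 3.30772 × 2.11241 = 79.2381 kN.
I_c = πr⁴/4 = π × 0.82⁴/4 = 0.355096 m⁴.
Centre of pressure: y_p = y_c + I_c/(y_c·A) = 3.52 + 0.355096/(3.52 × 2.11241) = 3.52 + 0.0477557 = 3.56776 m along the plane.
Vertically, h_p = y_p·sinθ = 3.56776 × 0.939693 = 3.3526 m.

h_p = 3.35 m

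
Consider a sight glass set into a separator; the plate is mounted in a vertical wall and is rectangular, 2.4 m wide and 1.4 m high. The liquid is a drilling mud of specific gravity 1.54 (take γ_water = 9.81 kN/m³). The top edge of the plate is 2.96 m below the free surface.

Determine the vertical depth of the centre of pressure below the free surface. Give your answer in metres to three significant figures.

h_p = 3.70 m

γ = 1.54 × 9.81 = 15.1074 kN/m³.
The centroid lies 1.4/2 = 0.7 m below the top edge, so the centroid depth is h_c = 2.96 + 0.7 = 3.66 m.
A = 2.4 × 1.4 = 3.36 m².
Resultant F = γ·h_c·A = 15.1074 × 3.66 × 3.36 = 185.785 kN.
I_c = b·h³/12 = 2.4 × 1.4³/12 = 0.5488 m⁴.
Centre of pressure: y_p = y_c + I_c/(y_c·A) = 3.66 + 0.5488/(3.66 × 3.36) = 3.66 + 0.0446266 = 3.70463 m along the plane.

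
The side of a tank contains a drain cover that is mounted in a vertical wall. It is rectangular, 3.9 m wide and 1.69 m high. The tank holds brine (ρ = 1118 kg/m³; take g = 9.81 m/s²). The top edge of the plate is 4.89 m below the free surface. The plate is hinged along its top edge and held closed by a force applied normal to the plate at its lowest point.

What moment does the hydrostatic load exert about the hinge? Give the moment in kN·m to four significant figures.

M ≈ 367.5 kN·m

γ = ρg = 1118 × 9.81 / 1000 = 10.96758 kN/m³.
The centroid lies 1.69/2 = 0.845 m below the top edge, so the centroid depth is h_c = 4.89 + 0.845 = 5.735 m.
A = 3.9 × 1.69 = 6.591 m².
Resultant F = γ·h_c·A = 10.96758 × 5.735 × 6.591 = 414.568 kN.
I_c = b·h³/12 = 3.9 × 1.69³/12 = 1.56871 m⁴.
Centre of pressure: y_p = y_c + I_c/(y_c·A) = 5.735 + 1.56871/(5.735 × 6.591) = 5.735 + 0.0415009 = 5.7765 m along the plane.
The resultant acts 0.845 + 0.0415009 = 0.886501 m (along the plate) below the hinge at the top edge, so the moment about the hinge is M = F × 0.886501 = 414.568 × 0.886501 = 367.515 kN·m.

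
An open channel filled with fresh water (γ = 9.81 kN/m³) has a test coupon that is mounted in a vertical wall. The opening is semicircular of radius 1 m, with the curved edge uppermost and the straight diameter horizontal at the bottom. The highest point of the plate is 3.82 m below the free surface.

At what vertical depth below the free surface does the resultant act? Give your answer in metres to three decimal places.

h_p = 4.411 m

γ = 9.81 kN/m³.
The centroid lies 4r/(3π) = 0.424413 m above the diameter, so r − 4r/(3π) = 1 − 0.424413 = 0.575587 m below the topmost point, so the centroid depth is h_c = 3.82 + 0.575587 = 4.39559 m.
A = πr²/2 = π × 1²/2 = 1.5708 m².
Resultant F = γ·h_c·A = 9.81 × 4.39559 × 1.5708 = 67.7341 kN.
I_c = (π/8 − 8/(9π))·r⁴ = 0.109757 × 1⁴ = 0.109757 m⁴.
Centre of pressure: y_p = y_c + I_c/(y_c·A) = 4.39559 + 0.109757/(4.39559 × 1.5708) = 4.39559 + 0.0158962 = 4.41149 m along the plane.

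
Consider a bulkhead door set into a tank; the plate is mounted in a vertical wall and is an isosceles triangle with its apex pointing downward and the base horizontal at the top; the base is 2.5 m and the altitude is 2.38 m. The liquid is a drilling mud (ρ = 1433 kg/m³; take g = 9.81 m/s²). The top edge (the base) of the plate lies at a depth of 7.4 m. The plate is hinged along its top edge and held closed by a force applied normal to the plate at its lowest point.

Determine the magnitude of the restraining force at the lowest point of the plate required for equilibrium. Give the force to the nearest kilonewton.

γ = ρg = 1433 × 9.81 / 1000 = 14.05773 kN/m³.
With the apex down, the centroid sits h/3 = 2.38/3 = 0.793333 m below the base (the top edge), so the centroid depth is h_c = 7.4 + 0.793333 = 8.19333 m.
A = ½ × 2.5 × 2.38 = 2.975 m².
Resultant F = γ·h_c·A = 14.05773 × 8.19333 × 2.975 = 342.659 kN.
I_c = b·h³/36 = 2.5 × 2.38³/36 = 0.936199 m⁴.
Centre of pressure: y_p = y_c + I_c/(y_c·A) = 8.19333 + 0.936199/(8.19333 × 2.975) = 8.19333 + 0.0384079 = 8.23174 m along the plane.
The resultant acts 0.793333 + 0.0384079 = 0.831741 m (along the plate) below the hinge at the top edge, so the moment about the hinge is M = F × 0.831741 = 342.659 × 0.831741 = 285.004 kN·m.
A normal force at the bottom, 2.38 m from the hinge, must supply this moment: P = 285.004/2.38 = 119.75 kN.

P ≈ 120 kN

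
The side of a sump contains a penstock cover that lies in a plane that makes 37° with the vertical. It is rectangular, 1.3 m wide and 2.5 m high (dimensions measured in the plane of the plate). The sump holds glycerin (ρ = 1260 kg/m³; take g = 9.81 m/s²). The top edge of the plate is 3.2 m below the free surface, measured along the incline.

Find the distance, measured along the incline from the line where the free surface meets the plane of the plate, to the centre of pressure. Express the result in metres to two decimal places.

y_p = 4.57 m

γ = ρg = 1260 × 9.81 / 1000 = 12.3606 kN/m³.
The plate makes 37° with the vertical, i.e. θ = 90° − 37° = 53° to the horizontal. Measuring y along the incline from the free-surface line, vertical depth h = y·sinθ with sinθ = 0.798636.
The centroid lies 2.5/2 = 1.25 m below the top edge, so y_c = 3.2 + 1.25 = 4.45 m and h_c = 4.45 × 0.798636 = 3.55393 m.
A = 1.3 × 2.5 = 3.25 m².
Resultant F = γ·h_c·A = 12.3606 × 3.55393 × 3.25 = 142.768 kN.
I_c = b·h³/12 = 1.3 × 2.5³/12 = 1.69271 m⁴.
Centre of pressure: y_p = y_c + I_c/(y_c·A) = 4.45 + 1.69271/(4.45 × 3.25) = 4.45 + 0.117041 = 4.56704 m along the plane.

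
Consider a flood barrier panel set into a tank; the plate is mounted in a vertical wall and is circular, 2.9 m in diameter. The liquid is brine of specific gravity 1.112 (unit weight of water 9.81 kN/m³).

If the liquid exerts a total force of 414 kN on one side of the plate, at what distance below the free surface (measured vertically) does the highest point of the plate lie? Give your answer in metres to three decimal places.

d_top ≈ 4.296 m

γ = 1.112 × 9.81 = 10.90872 kN/m³.
A = π(1.45)² = 6.6052 m².
From F = γ·h_c·A, the centroid depth is h_c = 414/(10.90872 × 6.6052) = 5.74567 m.
The centroid is at the centre, 1.45 m below the top of the plate, so the highest point sits at h_top = 5.74567 − 1.45 = 4.29567 m below the surface.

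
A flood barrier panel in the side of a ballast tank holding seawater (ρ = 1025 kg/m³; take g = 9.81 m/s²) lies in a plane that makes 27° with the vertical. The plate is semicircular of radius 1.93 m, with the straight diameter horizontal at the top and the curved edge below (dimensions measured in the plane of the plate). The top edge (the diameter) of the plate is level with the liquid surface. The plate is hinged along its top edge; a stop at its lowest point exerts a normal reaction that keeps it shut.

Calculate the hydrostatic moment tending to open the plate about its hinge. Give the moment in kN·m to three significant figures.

M ≈ 48.8 kN·m

γ = ρg = 1025 × 9.81 / 1000 = 10.05525 kN/m³.
The plate makes 27° with the vertical, i.e. θ = 90° − 27° = 63° to the horizontal. Measuring y along the incline from the free-surface line, vertical depth h = y·sinθ with sinθ = 0.891007.
The centroid of a semicircle lies 4r/(3π) = 0.819117 m from the diameter, here below the top edge, so y_c = 0.819117 m and h_c = 0.819117 × 0.891007 = 0.729839 m.
A = πr²/2 = π × 1.93²/2 = 5.85106 m².
Resultant F = γ·h_c·A = 10.05525 × 0.729839 × 5.85106 = 42.9393 kN.
I_c = (π/8 − 8/(9π))·r⁴ = 0.109757 × 1.93⁴ = 1.52287 m⁴.
Centre of pressure: y_p = y_c + I_c/(y_c·A) = 0.819117 + 1.52287/(0.819117 × 5.85106) = 0.819117 + 0.317748 = 1.13687 m along the plane.
The resultant acts 0.819117 + 0.317748 = 1.13687 m (along the plate) below the hinge at the top edge, so the moment about the hinge is M = F × 1.13687 = 42.9393 × 1.13687 = 48.8164 kN·m.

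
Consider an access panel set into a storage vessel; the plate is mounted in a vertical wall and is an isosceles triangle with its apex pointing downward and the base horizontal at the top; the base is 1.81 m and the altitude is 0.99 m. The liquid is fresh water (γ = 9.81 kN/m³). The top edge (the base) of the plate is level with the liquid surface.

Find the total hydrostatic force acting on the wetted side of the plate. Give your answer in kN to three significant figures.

γ = 9.81 kN/m³.
With the apex down, the centroid sits h/3 = 0.99/3 = 0.33 m below the base (the top edge), so the centroid depth is h_c = 0.33 m.
A = ½ × 1.81 × 0.99 = 0.89595 m².
Resultant F = γ·h_c·A = 9.81 × 0.33 × 0.89595 = 2.90046 kN.

F ≈ 2.90 kN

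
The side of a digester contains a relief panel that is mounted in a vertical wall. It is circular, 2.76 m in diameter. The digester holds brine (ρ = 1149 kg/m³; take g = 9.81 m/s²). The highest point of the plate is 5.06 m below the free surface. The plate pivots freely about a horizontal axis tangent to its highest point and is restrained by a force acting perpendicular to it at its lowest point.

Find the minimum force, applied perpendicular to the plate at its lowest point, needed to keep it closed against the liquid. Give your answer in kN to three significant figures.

P ≈ 229 kN

γ = ρg = 1149 × 9.81 / 1000 = 11.27169 kN/m³.
The centroid is at the centre, 1.38 m below the top of the plate, so the centroid depth is h_c = 5.06 + 1.38 = 6.44 m.
A = π(1.38)² = 5.98285 m².
Resultant F = γ·h_c·A = 11.27169 × 6.44 × 5.98285 = 434.293 kN.
I_c = πr⁴/4 = π × 1.38⁴/4 = 2.84843 m⁴.
Centre of pressure: y_p = y_c + I_c/(y_c·A) = 6.44 + 2.84843/(6.44 × 5.98285) = 6.44 + 0.0739284 = 6.51393 m along the plane.
The resultant acts 1.38 + 0.0739284 = 1.45393 m (along the plate) below the hinge at the top edge, so the moment about the hinge is M = F × 1.45393 = 434.293 × 1.45393 = 631.432 kN·m.
A normal force at the bottom, 2.76 m from the hinge, must supply this moment: P = 631.432/2.76 = 228.78 kN.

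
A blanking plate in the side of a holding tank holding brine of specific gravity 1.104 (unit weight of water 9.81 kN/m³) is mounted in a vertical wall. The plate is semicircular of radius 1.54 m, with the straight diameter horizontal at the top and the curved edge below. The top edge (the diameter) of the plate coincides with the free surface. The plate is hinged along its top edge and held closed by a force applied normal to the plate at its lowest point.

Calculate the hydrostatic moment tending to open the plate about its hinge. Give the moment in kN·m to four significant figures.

γ = 1.104 × 9.81 = 10.83024 kN/m³.
The centroid of a semicircle lies 4r/(3π) = 0.653596 m from the diameter, here below the top edge, so the centroid depth is h_c = 0.653596 m.
A = πr²/2 = π × 1.54²/2 = 3.7253 m².
Resultant F = γ·h_c·A = 10.83024 × 0.653596 × 3.7253 = 26.3699 kN.
I_c = (π/8 − 8/(9π))·r⁴ = 0.109757 × 1.54⁴ = 0.617327 m⁴.
Centre of pressure: y_p = y_c + I_c/(y_c·A) = 0.653596 + 0.617327/(0.653596 × 3.7253) = 0.653596 + 0.253539 = 0.907135 m along the plane.
The resultant acts 0.653596 + 0.253539 = 0.907135 m (along the plate) below the hinge at the top edge, so the moment about the hinge is M = F × 0.907135 = 26.3699 × 0.907135 = 23.9211 kN·m.

M ≈ 23.92 kN·m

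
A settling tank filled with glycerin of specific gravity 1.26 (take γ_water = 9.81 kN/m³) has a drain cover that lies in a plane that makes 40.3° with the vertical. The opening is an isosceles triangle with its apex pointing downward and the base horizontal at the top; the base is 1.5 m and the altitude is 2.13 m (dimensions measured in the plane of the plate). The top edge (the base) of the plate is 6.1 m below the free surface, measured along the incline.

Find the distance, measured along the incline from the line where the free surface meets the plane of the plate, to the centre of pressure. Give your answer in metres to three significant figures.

γ = 1.26 × 9.81 = 12.3606 kN/m³.
The plate makes 40.3° with the vertical, i.e. θ = 90° − 40.3° = 49.7° to the horizontal. Measuring y along the incline from the free-surface line, vertical depth h = y·sinθ with sinθ = 0.762668.
With the apex down, the centroid sits h/3 = 2.13/3 = 0.71 m below the base (the top edge), so y_c = 6.1 + 0.71 = 6.81 m and h_c = 6.81 × 0.762668 = 5.19377 m.
A = ½ × 1.5 × 2.13 = 1.5975 m².
Resultant F = γ·h_c·A = 12.3606 × 5.19377 × 1.5975 = 102.556 kN.
I_c = b·h³/36 = 1.5 × 2.13³/36 = 0.40265 m⁴.
Centre of pressure: y_p = y_c + I_c/(y_c·A) = 6.81 + 0.40265/(6.81 × 1.5975) = 6.81 + 0.0370118 = 6.84701 m along the plane.

y_p = 6.85 m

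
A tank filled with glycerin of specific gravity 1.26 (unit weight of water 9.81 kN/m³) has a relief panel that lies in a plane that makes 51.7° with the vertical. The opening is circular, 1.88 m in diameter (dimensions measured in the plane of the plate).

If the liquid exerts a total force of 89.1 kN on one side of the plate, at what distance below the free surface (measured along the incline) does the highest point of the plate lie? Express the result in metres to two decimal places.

y_top ≈ 3.25 m

γ = 1.26 × 9.81 = 12.3606 kN/m³.
A = π(0.94)² = 2.77591 m².
From F = γ·h_c·A, the centroid depth is h_c = 89.1/(12.3606 × 2.77591) = 2.59677 m.
The plate makes 51.7° with the vertical, i.e. θ = 90° − 51.7° = 38.3° to the horizontal. Measuring y along the incline from the free-surface line, vertical depth h = y·sinθ with sinθ = 0.619779.
Along the incline, y_c = h_c/sinθ = 2.59677/0.619779 = 4.18983 m.
The centroid is at the centre, 0.94 m below the top of the plate, so the highest point sits at y_top = 4.18983 − 0.94 = 3.24983 m along the incline.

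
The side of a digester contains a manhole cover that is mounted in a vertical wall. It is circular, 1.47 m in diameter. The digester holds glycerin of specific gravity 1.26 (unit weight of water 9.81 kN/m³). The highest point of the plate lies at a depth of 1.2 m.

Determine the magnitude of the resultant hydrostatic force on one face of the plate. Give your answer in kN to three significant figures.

F ≈ 40.6 kN

γ = 1.26 × 9.81 = 12.3606 kN/m³.
The centroid is at the centre, 0.735 m below the top of the plate, so the centroid depth is h_c = 1.2 + 0.735 = 1.935 m.
A = π(0.735)² = 1.69717 m².
Resultant F = γ·h_c·A = 12.3606 × 1.935 × 1.69717 = 40.5925 kN.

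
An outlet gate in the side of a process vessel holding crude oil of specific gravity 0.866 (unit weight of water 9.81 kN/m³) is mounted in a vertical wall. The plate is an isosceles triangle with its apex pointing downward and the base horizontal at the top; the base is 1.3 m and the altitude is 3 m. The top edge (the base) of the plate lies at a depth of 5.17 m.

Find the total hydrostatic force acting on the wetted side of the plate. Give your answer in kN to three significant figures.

F ≈ 102 kN

γ = 0.866 × 9.81 = 8.49546 kN/m³.
With the apex down, the centroid sits h/3 = 3/3 = 1 m below the base (the top edge), so the centroid depth is h_c = 5.17 + 1 = 6.17 m.
A = ½ × 1.3 × 3 = 1.95 m².
Resultant F = γ·h_c·A = 8.49546 × 6.17 × 1.95 = 102.213 kN.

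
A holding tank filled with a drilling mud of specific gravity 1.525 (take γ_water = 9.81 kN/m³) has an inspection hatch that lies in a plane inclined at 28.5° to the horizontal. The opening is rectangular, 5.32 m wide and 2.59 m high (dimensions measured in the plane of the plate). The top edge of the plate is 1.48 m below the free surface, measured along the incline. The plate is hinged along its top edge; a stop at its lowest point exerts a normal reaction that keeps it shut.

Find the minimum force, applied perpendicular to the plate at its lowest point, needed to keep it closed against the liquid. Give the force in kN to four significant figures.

P ≈ 157.7 kN

γ = 1.525 × 9.81 = 14.96025 kN/m³.
Let θ = 28.5° be the plate's angle to the horizontal; measure y along the incline from where the plane meets the free surface. Vertical depth h = y·sinθ with sinθ = 0.477159.
The centroid lies 2.59/2 = 1.295 m below the top edge, so y_c = 1.48 + 1.295 = 2.775 m and h_c = 2.775 × 0.477159 = 1.32412 m.
A = 5.32 × 2.59 = 13.7788 m².
Resultant F = γ·h_c·A = 14.96025 × 1.32412 × 13.7788 = 272.947 kN.
I_c = b·h³/12 = 5.32 × 2.59³/12 = 7.70246 m⁴.
Centre of pressure: y_p = y_c + I_c/(y_c·A) = 2.775 + 7.70246/(2.775 × 13.7788) = 2.775 + 0.201444 = 2.97644 m along the plane.
The resultant acts 1.295 + 0.201444 = 1.49644 m (along the plate) below the hinge at the top edge, so the moment about the hinge is M = F × 1.49644 = 272.947 × 1.49644 = 408.449 kN·m.
A normal force at the bottom, 2.59 m from the hinge, must supply this moment: P = 408.449/2.59 = 157.702 kN.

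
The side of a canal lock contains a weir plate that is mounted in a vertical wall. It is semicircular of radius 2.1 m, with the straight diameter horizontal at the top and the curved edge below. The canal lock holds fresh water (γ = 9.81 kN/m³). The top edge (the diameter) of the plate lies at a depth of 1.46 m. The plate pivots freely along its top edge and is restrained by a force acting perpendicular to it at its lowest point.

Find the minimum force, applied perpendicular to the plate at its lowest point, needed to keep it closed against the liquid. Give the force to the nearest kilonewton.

γ = 9.81 kN/m³.
The centroid of a semicircle lies 4r/(3π) = 0.891268 m from the diameter, here below the top edge, so the centroid depth is h_c = 1.46 + 0.891268 = 2.35127 m.
A = πr²/2 = π × 2.1²/2 = 6.92721 m².
Resultant F = γ·h_c·A = 9.81 × 2.35127 × 6.92721 = 159.783 kN.
I_c = (π/8 − 8/(9π))·r⁴ = 0.109757 × 2.1⁴ = 2.13457 m⁴.
Centre of pressure: y_p = y_c + I_c/(y_c·A) = 2.35127 + 2.13457/(2.35127 × 6.92721) = 2.35127 + 0.131054 = 2.48232 m along the plane.
The resultant acts 0.891268 + 0.131054 = 1.02232 m (along the plate) below the hinge at the top edge, so the moment about the hinge is M = F × 1.02232 = 159.783 × 1.02232 = 163.349 kN·m.
A normal force at the bottom, 2.1 m from the hinge, must supply this moment: P = 163.349/2.1 = 77.7852 kN.

P ≈ 78 kN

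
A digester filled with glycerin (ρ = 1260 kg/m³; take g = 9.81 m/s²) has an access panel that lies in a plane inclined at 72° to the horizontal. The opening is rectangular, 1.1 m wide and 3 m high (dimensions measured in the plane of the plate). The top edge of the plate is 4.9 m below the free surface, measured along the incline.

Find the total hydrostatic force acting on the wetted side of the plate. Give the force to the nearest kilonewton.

γ = ρg = 1260 × 9.81 / 1000 = 12.3606 kN/m³.
Let θ = 72° be the plate's angle to the horizontal; measure y along the incline from where the plane meets the free surface. Vertical depth h = y·sinθ with sinθ = 0.951057.
The centroid lies 3/2 = 1.5 m below the top edge, so y_c = 4.9 + 1.5 = 6.4 m and h_c = 6.4 × 0.951057 = 6.08676 m.
A = 1.1 × 3 = 3.3 m².
Resultant F = γ·h_c·A = 12.3606 × 6.08676 × 3.3 = 248.279 kN.

F ≈ 248 kN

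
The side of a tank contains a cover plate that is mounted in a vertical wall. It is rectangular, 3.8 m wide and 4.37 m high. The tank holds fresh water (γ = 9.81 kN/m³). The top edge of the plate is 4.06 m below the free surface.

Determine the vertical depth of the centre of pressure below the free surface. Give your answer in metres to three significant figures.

γ = 9.81 kN/m³.
The centroid lies 4.37/2 = 2.185 m below the top edge, so the centroid depth is h_c = 4.06 + 2.185 = 6.245 m.
A = 3.8 × 4.37 = 16.606 m².
Resultant F = γ·h_c·A = 9.81 × 6.245 × 16.606 = 1017.34 kN.
I_c = b·h³/12 = 3.8 × 4.37³/12 = 26.4269 m⁴.
Centre of pressure: y_p = y_c + I_c/(y_c·A) = 6.245 + 26.4269/(6.245 × 16.606) = 6.245 + 0.254829 = 6.49983 m along the plane.

h_p = 6.50 m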